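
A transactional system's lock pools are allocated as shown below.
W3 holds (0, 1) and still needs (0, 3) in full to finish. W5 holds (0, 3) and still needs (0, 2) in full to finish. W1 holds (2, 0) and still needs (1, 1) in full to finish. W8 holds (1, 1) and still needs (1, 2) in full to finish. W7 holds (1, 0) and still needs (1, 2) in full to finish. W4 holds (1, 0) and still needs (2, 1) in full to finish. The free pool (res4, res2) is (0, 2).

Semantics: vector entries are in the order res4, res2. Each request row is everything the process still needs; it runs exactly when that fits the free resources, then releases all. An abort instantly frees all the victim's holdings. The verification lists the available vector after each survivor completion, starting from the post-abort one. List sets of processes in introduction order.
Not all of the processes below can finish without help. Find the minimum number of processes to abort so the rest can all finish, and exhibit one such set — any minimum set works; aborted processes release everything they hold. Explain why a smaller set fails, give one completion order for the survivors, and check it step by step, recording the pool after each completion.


Minimum abort set: W7.
Key observation: W1 could never have finished before the abort; with (1, 0) returned by W7, it fits at step 3.
Minimality: the empty abort set fails — the state is deadlocked as it stands.
One survivor order: W5, W3, W1, W8, W4. Step-by-step check (post-abort pool first):
  pool = (1, 2)
  run W5 (needs (0, 2), free (1, 2)); after release of (0, 3) the pool is (1, 5)
  run W3 (needs (0, 3), free (1, 5)); after release of (0, 1) the pool is (1, 6)
  run W1 (needs (1, 1), free (1, 6)); after release of (2, 0) the pool is (3, 6)
  run W8 (needs (1, 2), free (3, 6)); after release of (1, 1) the pool is (4, 7)
  run W4 (needs (2, 1), free (4, 7)); after release of (1, 0) the pool is (5, 7)


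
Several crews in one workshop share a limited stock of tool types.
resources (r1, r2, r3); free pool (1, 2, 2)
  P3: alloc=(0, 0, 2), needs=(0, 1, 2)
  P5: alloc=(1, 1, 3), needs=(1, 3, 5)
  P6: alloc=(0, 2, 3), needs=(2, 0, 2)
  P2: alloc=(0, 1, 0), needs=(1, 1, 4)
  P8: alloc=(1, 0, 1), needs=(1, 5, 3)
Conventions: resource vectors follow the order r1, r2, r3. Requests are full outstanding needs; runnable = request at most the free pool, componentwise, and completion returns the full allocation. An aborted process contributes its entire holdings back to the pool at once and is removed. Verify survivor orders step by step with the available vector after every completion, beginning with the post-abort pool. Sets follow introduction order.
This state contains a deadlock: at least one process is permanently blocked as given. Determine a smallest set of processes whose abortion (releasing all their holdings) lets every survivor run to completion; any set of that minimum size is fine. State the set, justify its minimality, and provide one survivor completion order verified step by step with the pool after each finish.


Abort P6.
Key observation: no ordering could ever have run P5 before the abort of P6; with (0, 2, 3) back in the pool it fits at step 1.
Why nothing smaller works: aborting no one leaves the state deadlocked as given.
The survivors complete as P5, P3, P2, P8. Verifying each step (starting from the post-abort pool):
  pool = (1, 4, 5)
  P5: need (1, 3, 5) fits (1, 4, 5); releases (1, 1, 3), pool now (2, 5, 8)
  P3: need (0, 1, 2) fits (2, 5, 8); releases (0, 0, 2), pool now (2, 5, 10)
  P2: need (1, 1, 4) fits (2, 5, 10); releases (0, 1, 0), pool now (2, 6, 10)
  P8: need (1, 5, 3) fits (2, 6, 10); releases (1, 0, 1), pool now (3, 6, 11)


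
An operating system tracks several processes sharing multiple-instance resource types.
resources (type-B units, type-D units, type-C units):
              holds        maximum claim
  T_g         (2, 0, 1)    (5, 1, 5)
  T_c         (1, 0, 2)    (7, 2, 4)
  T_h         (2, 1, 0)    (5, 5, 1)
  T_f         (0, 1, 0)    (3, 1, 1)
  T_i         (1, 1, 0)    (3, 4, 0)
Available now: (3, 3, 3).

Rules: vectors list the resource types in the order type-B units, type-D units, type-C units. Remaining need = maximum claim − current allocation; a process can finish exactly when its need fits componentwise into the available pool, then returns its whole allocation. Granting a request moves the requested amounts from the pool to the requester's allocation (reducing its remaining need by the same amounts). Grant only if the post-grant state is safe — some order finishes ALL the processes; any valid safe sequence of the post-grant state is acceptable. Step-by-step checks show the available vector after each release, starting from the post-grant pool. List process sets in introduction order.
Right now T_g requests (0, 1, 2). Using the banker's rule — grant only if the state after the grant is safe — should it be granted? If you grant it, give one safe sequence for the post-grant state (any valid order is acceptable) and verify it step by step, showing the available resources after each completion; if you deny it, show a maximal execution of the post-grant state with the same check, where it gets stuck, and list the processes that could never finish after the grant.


DENY. Granting would leave the state unsafe.
Key observation: type-C units is the bottleneck — with T_f, T_i, T_h done the pool holds (6, 5, 1), short of every remaining need.
After a pretend grant, a maximal execution: T_f, T_i, T_h — then nothing else fits. Walking it through:
  pool = (3, 2, 1)
  run T_f (needs (3, 0, 1), free (3, 2, 1)); after release of (0, 1, 0) the pool is (3, 3, 1)
  run T_i (needs (2, 3, 0), free (3, 3, 1)); after release of (1, 1, 0) the pool is (4, 4, 1)
  run T_h (needs (3, 4, 1), free (4, 4, 1)); after release of (2, 1, 0) the pool is (6, 5, 1)
  T_g still needs (3, 0, 2) but only (6, 5, 1) is free — short on type-C units
  T_c still needs (6, 2, 2) but only (6, 5, 1) is free — short on type-C units
Had the request been granted, T_g and T_c could never finish.


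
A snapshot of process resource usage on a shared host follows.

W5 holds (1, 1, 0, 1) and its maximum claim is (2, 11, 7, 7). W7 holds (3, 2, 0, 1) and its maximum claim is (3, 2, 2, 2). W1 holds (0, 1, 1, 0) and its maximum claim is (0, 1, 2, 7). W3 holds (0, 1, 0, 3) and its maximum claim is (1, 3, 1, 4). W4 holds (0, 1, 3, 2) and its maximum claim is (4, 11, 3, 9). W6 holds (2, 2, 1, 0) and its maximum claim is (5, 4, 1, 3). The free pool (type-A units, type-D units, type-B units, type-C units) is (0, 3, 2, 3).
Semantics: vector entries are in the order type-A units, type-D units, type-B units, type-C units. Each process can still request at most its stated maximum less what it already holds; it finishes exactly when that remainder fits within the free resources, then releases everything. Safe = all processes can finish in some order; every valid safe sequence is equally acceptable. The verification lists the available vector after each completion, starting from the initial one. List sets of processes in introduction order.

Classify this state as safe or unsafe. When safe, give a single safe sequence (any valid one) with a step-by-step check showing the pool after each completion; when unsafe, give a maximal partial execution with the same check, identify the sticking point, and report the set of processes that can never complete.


UNSAFE.
Key observation: after W7, W3, W1, W6 complete, (5, 9, 4, 7) is the best the pool ever gets, yet each leftover process wants more type-D units.
Going as far as possible: W7, W3, W1, W6; after that, nothing fits. Step-by-step check:
  pool = (0, 3, 2, 3)
  run W7 (needs (0, 0, 2, 1), free (0, 3, 2, 3)); after release of (3, 2, 0, 1) the pool is (3, 5, 2, 4)
  run W3 (needs (1, 2, 1, 1), free (3, 5, 2, 4)); after release of (0, 1, 0, 3) the pool is (3, 6, 2, 7)
  run W1 (needs (0, 0, 1, 7), free (3, 6, 2, 7)); after release of (0, 1, 1, 0) the pool is (3, 7, 3, 7)
  run W6 (needs (3, 2, 0, 3), free (3, 7, 3, 7)); after release of (2, 2, 1, 0) the pool is (5, 9, 4, 7)
  blocked: W5 wants (1, 10, 7, 6), pool (5, 9, 4, 7) — not enough type-D units and type-B units
  blocked: W4 wants (4, 10, 0, 7), pool (5, 9, 4, 7) — not enough type-D units
Never able to finish: W5 and W4.


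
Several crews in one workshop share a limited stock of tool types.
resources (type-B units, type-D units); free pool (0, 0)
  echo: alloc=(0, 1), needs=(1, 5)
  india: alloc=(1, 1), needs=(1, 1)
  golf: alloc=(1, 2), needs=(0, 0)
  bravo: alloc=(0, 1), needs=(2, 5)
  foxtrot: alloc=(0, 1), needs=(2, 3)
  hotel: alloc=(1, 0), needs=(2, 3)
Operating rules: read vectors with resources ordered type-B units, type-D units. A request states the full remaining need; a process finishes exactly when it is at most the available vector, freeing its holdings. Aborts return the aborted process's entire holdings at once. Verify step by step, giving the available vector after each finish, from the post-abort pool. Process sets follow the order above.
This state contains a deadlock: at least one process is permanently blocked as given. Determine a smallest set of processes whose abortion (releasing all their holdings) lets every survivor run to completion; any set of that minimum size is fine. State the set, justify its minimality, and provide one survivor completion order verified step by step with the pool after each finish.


The answer: abort echo.
Key observation: the deadlocked bravo becomes finishable only because echo released (0, 1); it completes at step 5 below.
Minimality: the empty abort set fails — the state is deadlocked as it stands.
The survivors complete as golf, india, foxtrot, hotel, bravo. Check, step by step (starting from the post-abort pool):
  pool = (0, 1)
  golf needs (0, 0) <= (0, 1) -> finishes; pool += (1, 2) = (1, 3)
  india needs (1, 1) <= (1, 3) -> finishes; pool += (1, 1) = (2, 4)
  foxtrot needs (2, 3) <= (2, 4) -> finishes; pool += (0, 1) = (2, 5)
  hotel needs (2, 3) <= (2, 5) -> finishes; pool += (1, 0) = (3, 5)
  bravo needs (2, 5) <= (3, 5) -> finishes; pool += (0, 1) = (3, 6)


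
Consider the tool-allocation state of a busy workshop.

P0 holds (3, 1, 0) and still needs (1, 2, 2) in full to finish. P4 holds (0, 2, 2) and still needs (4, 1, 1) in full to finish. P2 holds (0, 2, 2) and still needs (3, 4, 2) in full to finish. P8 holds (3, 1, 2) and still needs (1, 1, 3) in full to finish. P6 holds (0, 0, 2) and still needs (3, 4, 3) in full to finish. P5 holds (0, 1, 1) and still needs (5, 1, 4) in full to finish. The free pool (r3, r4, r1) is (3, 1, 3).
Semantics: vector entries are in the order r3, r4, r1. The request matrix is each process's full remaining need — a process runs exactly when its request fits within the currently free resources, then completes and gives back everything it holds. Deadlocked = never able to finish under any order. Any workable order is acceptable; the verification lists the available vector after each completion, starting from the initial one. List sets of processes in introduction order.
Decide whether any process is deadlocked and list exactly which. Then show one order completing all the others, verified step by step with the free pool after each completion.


The deadlocked set is empty.
Key observation: the pool covers P8 at once, and every later process fits after earlier releases.
One completion order for the rest: P8, P0, P4, P6, P2, P5. Walking it through:
  pool = (3, 1, 3)
  P8: need (1, 1, 3) fits (3, 1, 3); releases (3, 1, 2), pool now (6, 2, 5)
  P0: need (1, 2, 2) fits (6, 2, 5); releases (3, 1, 0), pool now (9, 3, 5)
  P4: need (4, 1, 1) fits (9, 3, 5); releases (0, 2, 2), pool now (9, 5, 7)
  P6: need (3, 4, 3) fits (9, 5, 7); releases (0, 0, 2), pool now (9, 5, 9)
  P2: need (3, 4, 2) fits (9, 5, 9); releases (0, 2, 2), pool now (9, 7, 11)
  P5: need (5, 1, 4) fits (9, 7, 11); releases (0, 1, 1), pool now (9, 8, 12)


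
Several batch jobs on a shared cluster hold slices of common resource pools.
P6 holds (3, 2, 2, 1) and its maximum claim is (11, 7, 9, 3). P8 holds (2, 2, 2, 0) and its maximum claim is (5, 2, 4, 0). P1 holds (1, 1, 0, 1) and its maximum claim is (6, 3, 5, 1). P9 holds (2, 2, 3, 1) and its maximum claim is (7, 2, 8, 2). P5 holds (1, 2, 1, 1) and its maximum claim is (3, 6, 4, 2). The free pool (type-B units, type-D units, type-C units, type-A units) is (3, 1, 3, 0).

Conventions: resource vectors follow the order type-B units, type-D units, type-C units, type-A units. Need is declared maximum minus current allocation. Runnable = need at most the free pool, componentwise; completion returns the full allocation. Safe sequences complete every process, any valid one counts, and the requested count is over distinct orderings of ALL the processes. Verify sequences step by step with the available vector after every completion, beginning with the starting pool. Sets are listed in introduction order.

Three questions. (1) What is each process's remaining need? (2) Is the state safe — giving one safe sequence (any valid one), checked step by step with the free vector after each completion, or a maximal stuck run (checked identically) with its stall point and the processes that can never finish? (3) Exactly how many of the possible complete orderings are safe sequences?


(1) Outstanding need per process (order type-B units, type-D units, type-C units, type-A units):
  P6: (8, 5, 7, 2)
  P8: (3, 0, 2, 0)
  P1: (5, 2, 5, 0)
  P9: (5, 0, 5, 1)
  P5: (2, 4, 3, 1)
(2) SAFE — a valid safe sequence is P8, P1, P9, P5, P6.
Key observation: reading the order forward, P8 is the first process whose need (3, 0, 2, 0) meets the free pool (3, 1, 3, 0) exactly on a resource it requests.
Verifying each step:
  pool = (3, 1, 3, 0)
  P8: need (3, 0, 2, 0) fits (3, 1, 3, 0); releases (2, 2, 2, 0), pool now (5, 3, 5, 0)
  P1: need (5, 2, 5, 0) fits (5, 3, 5, 0); releases (1, 1, 0, 1), pool now (6, 4, 5, 1)
  P9: need (5, 0, 5, 1) fits (6, 4, 5, 1); releases (2, 2, 3, 1), pool now (8, 6, 8, 2)
  P5: need (2, 4, 3, 1) fits (8, 6, 8, 2); releases (1, 2, 1, 1), pool now (9, 8, 9, 3)
  P6: need (8, 5, 7, 2) fits (9, 8, 9, 3); releases (3, 2, 2, 1), pool now (12, 10, 11, 4)
(3) Precisely 3 of the possible complete orderings are safe sequences.


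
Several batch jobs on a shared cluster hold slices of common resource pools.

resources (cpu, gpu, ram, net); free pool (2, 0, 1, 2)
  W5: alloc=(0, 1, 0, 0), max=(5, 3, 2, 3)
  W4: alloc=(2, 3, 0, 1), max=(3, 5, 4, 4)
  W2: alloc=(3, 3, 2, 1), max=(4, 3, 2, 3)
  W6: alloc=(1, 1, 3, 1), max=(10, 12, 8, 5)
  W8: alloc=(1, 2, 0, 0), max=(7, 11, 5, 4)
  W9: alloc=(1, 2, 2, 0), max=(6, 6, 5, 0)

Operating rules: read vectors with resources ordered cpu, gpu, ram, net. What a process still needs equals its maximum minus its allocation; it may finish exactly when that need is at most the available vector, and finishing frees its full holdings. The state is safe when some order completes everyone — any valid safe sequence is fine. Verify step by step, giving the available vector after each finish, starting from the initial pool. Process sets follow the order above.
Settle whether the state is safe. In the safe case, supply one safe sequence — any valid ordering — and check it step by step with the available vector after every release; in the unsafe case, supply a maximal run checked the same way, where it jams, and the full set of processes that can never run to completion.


SAFE. One safe sequence: W2, W5, W9, W4, W8, W6.
Key observation: at W2 the run first touches a limit — (1, 0, 0, 2) against (2, 0, 1, 2), exact on a resource it actually requests.
Verifying each step:
  pool = (2, 0, 1, 2)
  run W2 (needs (1, 0, 0, 2), free (2, 0, 1, 2)); after release of (3, 3, 2, 1) the pool is (5, 3, 3, 3)
  run W5 (needs (5, 2, 2, 3), free (5, 3, 3, 3)); after release of (0, 1, 0, 0) the pool is (5, 4, 3, 3)
  run W9 (needs (5, 4, 3, 0), free (5, 4, 3, 3)); after release of (1, 2, 2, 0) the pool is (6, 6, 5, 3)
  run W4 (needs (1, 2, 4, 3), free (6, 6, 5, 3)); after release of (2, 3, 0, 1) the pool is (8, 9, 5, 4)
  run W8 (needs (6, 9, 5, 4), free (8, 9, 5, 4)); after release of (1, 2, 0, 0) the pool is (9, 11, 5, 4)
  run W6 (needs (9, 11, 5, 4), free (9, 11, 5, 4)); after release of (1, 1, 3, 1) the pool is (10, 12, 8, 5)


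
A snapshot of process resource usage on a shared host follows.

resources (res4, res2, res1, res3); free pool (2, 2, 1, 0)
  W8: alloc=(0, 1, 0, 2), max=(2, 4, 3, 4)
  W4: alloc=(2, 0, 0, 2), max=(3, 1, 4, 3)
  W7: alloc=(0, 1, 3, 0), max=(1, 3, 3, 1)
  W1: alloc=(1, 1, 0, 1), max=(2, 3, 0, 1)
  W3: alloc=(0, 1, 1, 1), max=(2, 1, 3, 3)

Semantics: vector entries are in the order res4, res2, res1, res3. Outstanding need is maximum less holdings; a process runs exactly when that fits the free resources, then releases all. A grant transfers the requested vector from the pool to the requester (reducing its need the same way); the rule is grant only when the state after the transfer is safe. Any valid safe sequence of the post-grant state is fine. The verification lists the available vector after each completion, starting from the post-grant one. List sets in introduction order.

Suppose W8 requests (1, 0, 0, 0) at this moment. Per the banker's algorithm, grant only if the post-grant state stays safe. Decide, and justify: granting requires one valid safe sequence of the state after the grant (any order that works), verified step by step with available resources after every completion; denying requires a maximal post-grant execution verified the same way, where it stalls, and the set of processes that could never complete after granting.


GRANT — the state after the grant stays safe, e.g. via W1, W7, W4, W8, W3.
Key observation: post-grant, (1, 2, 1, 0) remains, and an order beginning with W1 completes everyone.
Verifying the post-grant state step by step:
  pool = (1, 2, 1, 0)
  W1 needs (1, 2, 0, 0) <= (1, 2, 1, 0) -> finishes; pool += (1, 1, 0, 1) = (2, 3, 1, 1)
  W7 needs (1, 2, 0, 1) <= (2, 3, 1, 1) -> finishes; pool += (0, 1, 3, 0) = (2, 4, 4, 1)
  W4 needs (1, 1, 4, 1) <= (2, 4, 4, 1) -> finishes; pool += (2, 0, 0, 2) = (4, 4, 4, 3)
  W8 needs (1, 3, 3, 2) <= (4, 4, 4, 3) -> finishes; pool += (1, 1, 0, 2) = (5, 5, 4, 5)
  W3 needs (2, 0, 2, 2) <= (5, 5, 4, 5) -> finishes; pool += (0, 1, 1, 1) = (5, 6, 5, 6)


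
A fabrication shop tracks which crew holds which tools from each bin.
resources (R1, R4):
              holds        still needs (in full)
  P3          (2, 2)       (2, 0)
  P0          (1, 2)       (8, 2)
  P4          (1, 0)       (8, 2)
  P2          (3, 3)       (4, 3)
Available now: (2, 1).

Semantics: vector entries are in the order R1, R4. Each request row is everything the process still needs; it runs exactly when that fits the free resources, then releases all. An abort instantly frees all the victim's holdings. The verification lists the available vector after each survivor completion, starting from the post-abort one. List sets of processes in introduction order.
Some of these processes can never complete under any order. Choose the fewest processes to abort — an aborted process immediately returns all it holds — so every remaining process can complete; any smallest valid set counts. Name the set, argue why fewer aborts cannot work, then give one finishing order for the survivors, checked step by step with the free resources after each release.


Abort P4.
Key observation: P0 was stuck for good until P4 gave back (1, 0); in the order shown it finishes at step 3.
Why nothing smaller works: aborting no one leaves the state deadlocked as given.
One survivor order: P3, P2, P0. Step-by-step check (post-abort pool first):
  pool = (3, 1)
  run P3 (needs (2, 0), free (3, 1)); after release of (2, 2) the pool is (5, 3)
  run P2 (needs (4, 3), free (5, 3)); after release of (3, 3) the pool is (8, 6)
  run P0 (needs (8, 2), free (8, 6)); after release of (1, 2) the pool is (9, 8)


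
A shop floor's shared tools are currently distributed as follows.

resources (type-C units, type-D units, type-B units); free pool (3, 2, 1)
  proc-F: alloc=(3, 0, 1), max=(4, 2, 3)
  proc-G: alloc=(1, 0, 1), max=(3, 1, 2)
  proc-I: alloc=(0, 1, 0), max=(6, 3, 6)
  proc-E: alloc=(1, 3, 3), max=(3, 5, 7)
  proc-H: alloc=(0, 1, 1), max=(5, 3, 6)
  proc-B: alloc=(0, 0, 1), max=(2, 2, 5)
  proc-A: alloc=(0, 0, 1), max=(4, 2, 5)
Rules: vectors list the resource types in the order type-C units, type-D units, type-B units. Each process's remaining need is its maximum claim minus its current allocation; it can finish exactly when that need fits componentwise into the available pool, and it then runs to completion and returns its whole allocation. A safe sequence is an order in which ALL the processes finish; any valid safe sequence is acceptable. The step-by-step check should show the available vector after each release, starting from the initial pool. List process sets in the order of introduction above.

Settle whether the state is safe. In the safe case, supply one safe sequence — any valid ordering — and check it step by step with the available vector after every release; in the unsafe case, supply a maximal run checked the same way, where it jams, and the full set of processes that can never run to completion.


UNSAFE.
Key observation: no order helps: past proc-G, proc-F, the free pool tops out at (7, 2, 3), below what each blocked process needs in type-B units.
Going as far as possible: proc-G, proc-F; after that, nothing fits. Walking it through:
  pool = (3, 2, 1)
  run proc-G (needs (2, 1, 1), free (3, 2, 1)); after release of (1, 0, 1) the pool is (4, 2, 2)
  run proc-F (needs (1, 2, 2), free (4, 2, 2)); after release of (3, 0, 1) the pool is (7, 2, 3)
  blocked: proc-I wants (6, 2, 6), pool (7, 2, 3) — not enough type-B units
  blocked: proc-E wants (2, 2, 4), pool (7, 2, 3) — not enough type-B units
  blocked: proc-H wants (5, 2, 5), pool (7, 2, 3) — not enough type-B units
  blocked: proc-B wants (2, 2, 4), pool (7, 2, 3) — not enough type-B units
  blocked: proc-A wants (4, 2, 4), pool (7, 2, 3) — not enough type-B units
Processes that can never finish: proc-I, proc-E, proc-H, proc-B and proc-A.


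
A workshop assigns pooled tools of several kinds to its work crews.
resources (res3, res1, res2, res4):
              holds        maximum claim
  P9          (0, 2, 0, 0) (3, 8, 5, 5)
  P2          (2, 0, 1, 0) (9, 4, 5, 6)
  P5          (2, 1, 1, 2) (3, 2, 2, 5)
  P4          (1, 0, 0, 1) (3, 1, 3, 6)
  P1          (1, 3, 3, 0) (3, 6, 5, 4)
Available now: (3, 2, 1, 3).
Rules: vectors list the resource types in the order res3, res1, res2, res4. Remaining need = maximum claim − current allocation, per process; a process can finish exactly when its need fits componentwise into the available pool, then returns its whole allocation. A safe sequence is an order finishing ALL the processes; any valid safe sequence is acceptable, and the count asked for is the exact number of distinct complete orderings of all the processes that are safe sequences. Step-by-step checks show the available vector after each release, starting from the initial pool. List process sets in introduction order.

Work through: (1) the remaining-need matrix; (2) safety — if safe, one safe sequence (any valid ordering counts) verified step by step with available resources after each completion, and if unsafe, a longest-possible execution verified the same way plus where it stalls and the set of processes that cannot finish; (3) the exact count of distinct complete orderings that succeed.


(1) Outstanding need per process (order res3, res1, res2, res4):
  P9: (3, 6, 5, 5)
  P2: (7, 4, 4, 6)
  P5: (1, 1, 1, 3)
  P4: (2, 1, 3, 5)
  P1: (2, 3, 2, 4)
(2) SAFE — a valid safe sequence is P5, P1, P4, P2, P9.
Key observation: the first exact fit in this order is P5 — it needs (1, 1, 1, 3) with (3, 2, 1, 3) free, meeting a requested resource to the last unit.
Check, step by step:
  pool = (3, 2, 1, 3)
  P5 needs (1, 1, 1, 3) <= (3, 2, 1, 3) -> finishes; pool += (2, 1, 1, 2) = (5, 3, 2, 5)
  P1 needs (2, 3, 2, 4) <= (5, 3, 2, 5) -> finishes; pool += (1, 3, 3, 0) = (6, 6, 5, 5)
  P4 needs (2, 1, 3, 5) <= (6, 6, 5, 5) -> finishes; pool += (1, 0, 0, 1) = (7, 6, 5, 6)
  P2 needs (7, 4, 4, 6) <= (7, 6, 5, 6) -> finishes; pool += (2, 0, 1, 0) = (9, 6, 6, 6)
  P9 needs (3, 6, 5, 5) <= (9, 6, 6, 6) -> finishes; pool += (0, 2, 0, 0) = (9, 8, 6, 6)
(3) Precisely 3 of the possible complete orderings are safe sequences.


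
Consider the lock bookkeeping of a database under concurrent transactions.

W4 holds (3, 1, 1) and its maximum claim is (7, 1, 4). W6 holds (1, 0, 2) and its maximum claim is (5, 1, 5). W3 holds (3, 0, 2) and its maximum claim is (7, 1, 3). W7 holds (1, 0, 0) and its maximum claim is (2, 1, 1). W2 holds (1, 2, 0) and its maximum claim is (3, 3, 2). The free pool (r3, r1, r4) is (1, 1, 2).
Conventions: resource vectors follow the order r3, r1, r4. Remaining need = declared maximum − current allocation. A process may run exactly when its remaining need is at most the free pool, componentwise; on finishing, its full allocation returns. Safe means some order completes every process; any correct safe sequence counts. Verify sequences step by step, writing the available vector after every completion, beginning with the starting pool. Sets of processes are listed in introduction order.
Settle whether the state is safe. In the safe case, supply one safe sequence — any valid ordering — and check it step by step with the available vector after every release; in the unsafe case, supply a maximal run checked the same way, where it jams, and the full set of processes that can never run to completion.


UNSAFE — no complete ordering exists.
Key observation: the wall is r3: completing W7, W2 brings the pool only to (3, 3, 2), and all the rest need more.
The run W7, W2 cannot be extended any further. Walking it through:
  pool = (1, 1, 2)
  W7 needs (1, 1, 1) <= (1, 1, 2) -> finishes; pool += (1, 0, 0) = (2, 1, 2)
  W2 needs (2, 1, 2) <= (2, 1, 2) -> finishes; pool += (1, 2, 0) = (3, 3, 2)
  W4 still needs (4, 0, 3) but only (3, 3, 2) is free — short on r3 and r4
  W6 still needs (4, 1, 3) but only (3, 3, 2) is free — short on r3 and r4
  W3 still needs (4, 1, 1) but only (3, 3, 2) is free — short on r3
Processes that can never finish: W4, W6 and W3.


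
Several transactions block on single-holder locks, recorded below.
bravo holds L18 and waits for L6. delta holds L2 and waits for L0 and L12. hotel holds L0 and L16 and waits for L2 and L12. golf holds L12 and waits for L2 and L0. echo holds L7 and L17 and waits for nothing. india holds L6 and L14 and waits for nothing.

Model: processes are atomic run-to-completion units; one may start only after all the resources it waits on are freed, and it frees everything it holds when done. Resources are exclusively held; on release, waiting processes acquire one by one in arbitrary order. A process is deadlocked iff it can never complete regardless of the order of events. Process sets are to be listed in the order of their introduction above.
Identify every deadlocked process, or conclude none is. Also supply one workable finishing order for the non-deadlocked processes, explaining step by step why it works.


Deadlocked: delta, hotel and golf.
Key observation: the loop delta -> hotel -> delta blocks itself forever; golf is caught in further circular waits.
One completion order for the rest: echo, india, bravo.
Verifying each step:
  echo: no waits; runs immediately, freeing L7 and L17
  india: no waits; runs immediately, freeing L6 and L14
  bravo: everything it awaited (L6) is free; runs, freeing L18


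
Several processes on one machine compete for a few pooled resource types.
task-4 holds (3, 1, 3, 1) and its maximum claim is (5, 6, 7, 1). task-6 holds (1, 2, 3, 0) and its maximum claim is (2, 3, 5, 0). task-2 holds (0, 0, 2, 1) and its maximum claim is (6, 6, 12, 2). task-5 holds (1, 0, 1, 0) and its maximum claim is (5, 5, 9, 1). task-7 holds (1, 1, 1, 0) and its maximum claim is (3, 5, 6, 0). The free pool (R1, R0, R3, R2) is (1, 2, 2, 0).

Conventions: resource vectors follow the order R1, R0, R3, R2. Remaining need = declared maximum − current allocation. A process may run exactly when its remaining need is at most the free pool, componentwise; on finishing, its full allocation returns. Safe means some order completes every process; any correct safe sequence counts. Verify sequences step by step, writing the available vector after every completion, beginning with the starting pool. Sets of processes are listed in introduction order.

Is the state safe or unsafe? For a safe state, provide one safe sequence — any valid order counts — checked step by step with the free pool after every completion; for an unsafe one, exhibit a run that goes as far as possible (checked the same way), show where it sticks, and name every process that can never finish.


The state is SAFE; one workable sequence: task-6, task-7, task-4, task-5, task-2.
Key observation: task-6 marks the first exact bind of the order: its need (1, 1, 2, 0) fits the free (1, 2, 2, 0) with zero slack on a requested resource.
Verifying each step:
  pool = (1, 2, 2, 0)
  task-6: need (1, 1, 2, 0) fits (1, 2, 2, 0); releases (1, 2, 3, 0), pool now (2, 4, 5, 0)
  task-7: need (2, 4, 5, 0) fits (2, 4, 5, 0); releases (1, 1, 1, 0), pool now (3, 5, 6, 0)
  task-4: need (2, 5, 4, 0) fits (3, 5, 6, 0); releases (3, 1, 3, 1), pool now (6, 6, 9, 1)
  task-5: need (4, 5, 8, 1) fits (6, 6, 9, 1); releases (1, 0, 1, 0), pool now (7, 6, 10, 1)
  task-2: need (6, 6, 10, 1) fits (7, 6, 10, 1); releases (0, 0, 2, 1), pool now (7, 6, 12, 2)


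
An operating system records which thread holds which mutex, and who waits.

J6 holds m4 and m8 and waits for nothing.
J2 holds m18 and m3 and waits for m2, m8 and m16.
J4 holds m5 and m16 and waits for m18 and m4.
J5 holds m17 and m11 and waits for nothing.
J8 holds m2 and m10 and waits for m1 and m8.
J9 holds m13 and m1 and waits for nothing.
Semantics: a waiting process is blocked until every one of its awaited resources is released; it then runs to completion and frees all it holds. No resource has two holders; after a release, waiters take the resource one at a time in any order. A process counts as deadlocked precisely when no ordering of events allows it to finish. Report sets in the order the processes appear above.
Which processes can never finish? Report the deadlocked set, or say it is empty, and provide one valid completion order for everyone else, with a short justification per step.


The deadlocked set is J2 and J4.
Key observation: the wait chain closes on itself along J2 -> J4 -> J2; no other process is dragged down with it.
The rest can finish in the order J5, J6, J9, J8.
Verifying each step:
  run J5 (it waits on nothing); releases m17 and m11
  run J6 (it waits on nothing); releases m4 and m8
  run J9 (it waits on nothing); releases m13 and m1
  J8: everything it awaited (m1 and m8) is free; runs, freeing m2 and m10


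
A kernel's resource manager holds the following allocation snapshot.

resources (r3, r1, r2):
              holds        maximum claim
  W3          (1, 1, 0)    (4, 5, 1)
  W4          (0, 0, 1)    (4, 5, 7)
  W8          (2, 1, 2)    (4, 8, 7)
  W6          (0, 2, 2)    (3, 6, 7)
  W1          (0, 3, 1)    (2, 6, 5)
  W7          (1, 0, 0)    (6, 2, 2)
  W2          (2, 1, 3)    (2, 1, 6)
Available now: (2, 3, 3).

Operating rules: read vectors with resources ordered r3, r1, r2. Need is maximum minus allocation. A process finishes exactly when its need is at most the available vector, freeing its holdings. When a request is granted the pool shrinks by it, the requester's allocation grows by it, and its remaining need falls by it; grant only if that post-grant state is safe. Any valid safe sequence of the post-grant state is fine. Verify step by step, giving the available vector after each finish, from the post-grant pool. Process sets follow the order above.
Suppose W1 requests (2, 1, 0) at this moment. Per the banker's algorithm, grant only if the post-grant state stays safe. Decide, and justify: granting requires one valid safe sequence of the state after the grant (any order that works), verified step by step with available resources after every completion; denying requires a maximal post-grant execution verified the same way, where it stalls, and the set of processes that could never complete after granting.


GRANT — the state after the grant stays safe, e.g. via W2, W1, W6, W8, W3, W7, W4.
Key observation: post-grant, (0, 2, 3) remains, and an order beginning with W2 completes everyone.
Step-by-step check of the post-grant state:
  pool = (0, 2, 3)
  run W2 (needs (0, 0, 3), free (0, 2, 3)); after release of (2, 1, 3) the pool is (2, 3, 6)
  run W1 (needs (0, 2, 4), free (2, 3, 6)); after release of (2, 4, 1) the pool is (4, 7, 7)
  run W6 (needs (3, 4, 5), free (4, 7, 7)); after release of (0, 2, 2) the pool is (4, 9, 9)
  run W8 (needs (2, 7, 5), free (4, 9, 9)); after release of (2, 1, 2) the pool is (6, 10, 11)
  run W3 (needs (3, 4, 1), free (6, 10, 11)); after release of (1, 1, 0) the pool is (7, 11, 11)
  run W7 (needs (5, 2, 2), free (7, 11, 11)); after release of (1, 0, 0) the pool is (8, 11, 11)
  run W4 (needs (4, 5, 6), free (8, 11, 11)); after release of (0, 0, 1) the pool is (8, 11, 12)


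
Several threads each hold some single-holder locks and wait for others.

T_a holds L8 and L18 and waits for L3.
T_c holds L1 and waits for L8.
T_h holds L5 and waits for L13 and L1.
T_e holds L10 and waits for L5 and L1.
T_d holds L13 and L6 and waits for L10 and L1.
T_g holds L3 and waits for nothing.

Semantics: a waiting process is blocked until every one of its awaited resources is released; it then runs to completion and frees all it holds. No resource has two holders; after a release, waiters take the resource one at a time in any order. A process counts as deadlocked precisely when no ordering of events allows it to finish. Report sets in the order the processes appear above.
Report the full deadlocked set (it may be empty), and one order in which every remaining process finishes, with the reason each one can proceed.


The deadlocked set is T_h, T_e and T_d.
Key observation: the waits loop around T_h -> T_d -> T_e -> T_h with no way out; no other process is dragged down with it.
A valid finishing order for the others: T_g, T_a, T_c.
Step-by-step check:
  T_g waits on nothing -> runs at once and releases L3
  T_a: everything it awaited (L3) is free; runs, freeing L8 and L18
  T_c: everything it awaited (L8) is free; runs, freeing L1


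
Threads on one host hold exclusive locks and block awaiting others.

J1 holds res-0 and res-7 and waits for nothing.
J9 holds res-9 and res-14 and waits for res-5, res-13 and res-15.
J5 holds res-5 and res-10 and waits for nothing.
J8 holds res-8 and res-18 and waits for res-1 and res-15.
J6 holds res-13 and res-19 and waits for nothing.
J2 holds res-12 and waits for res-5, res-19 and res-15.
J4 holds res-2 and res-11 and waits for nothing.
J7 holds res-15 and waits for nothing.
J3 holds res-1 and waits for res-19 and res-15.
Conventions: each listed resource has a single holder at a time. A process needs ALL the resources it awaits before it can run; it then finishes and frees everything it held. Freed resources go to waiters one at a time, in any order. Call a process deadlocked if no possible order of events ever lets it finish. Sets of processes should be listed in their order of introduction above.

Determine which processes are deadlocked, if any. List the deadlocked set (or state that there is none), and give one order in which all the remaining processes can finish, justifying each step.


The deadlocked set is empty.
Key observation: the wait graph is acyclic; completion cascades from the unblocked processes through everyone else.
One completion order for the rest: J4, J6, J5, J7, J9, J3, J1, J2, J8.
Verifying each step:
  J4 waits on nothing -> runs at once and releases res-2 and res-11
  J6 waits on nothing -> runs at once and releases res-13 and res-19
  J5 waits on nothing -> runs at once and releases res-5 and res-10
  J7 waits on nothing -> runs at once and releases res-15
  J9: everything it awaited (res-5, res-13 and res-15) is free; runs, freeing res-9 and res-14
  J3: everything it awaited (res-19 and res-15) is free; runs, freeing res-1
  J1 waits on nothing -> runs at once and releases res-0 and res-7
  J2: everything it awaited (res-5, res-19 and res-15) is free; runs, freeing res-12
  J8: everything it awaited (res-1 and res-15) is free; runs, freeing res-8 and res-18


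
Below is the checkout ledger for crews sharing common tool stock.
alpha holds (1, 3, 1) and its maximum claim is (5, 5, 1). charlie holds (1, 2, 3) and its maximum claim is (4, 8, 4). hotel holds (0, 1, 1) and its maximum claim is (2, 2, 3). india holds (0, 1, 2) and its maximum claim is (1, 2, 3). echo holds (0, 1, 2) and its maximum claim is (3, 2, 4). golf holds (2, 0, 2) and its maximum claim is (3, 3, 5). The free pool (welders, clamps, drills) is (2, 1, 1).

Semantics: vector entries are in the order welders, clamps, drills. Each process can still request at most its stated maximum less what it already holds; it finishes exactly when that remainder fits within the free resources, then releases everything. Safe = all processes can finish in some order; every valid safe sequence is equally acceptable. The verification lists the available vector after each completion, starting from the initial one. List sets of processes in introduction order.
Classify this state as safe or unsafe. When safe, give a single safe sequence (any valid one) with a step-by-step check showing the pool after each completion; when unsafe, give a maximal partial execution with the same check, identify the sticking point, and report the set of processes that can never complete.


SAFE — a valid safe sequence is india, hotel, golf, echo, alpha, charlie.
Key observation: at india the run first touches a limit — (1, 1, 1) against (2, 1, 1), exact on a resource it actually requests.
Walking it through:
  pool = (2, 1, 1)
  india: need (1, 1, 1) fits (2, 1, 1); releases (0, 1, 2), pool now (2, 2, 3)
  hotel: need (2, 1, 2) fits (2, 2, 3); releases (0, 1, 1), pool now (2, 3, 4)
  golf: need (1, 3, 3) fits (2, 3, 4); releases (2, 0, 2), pool now (4, 3, 6)
  echo: need (3, 1, 2) fits (4, 3, 6); releases (0, 1, 2), pool now (4, 4, 8)
  alpha: need (4, 2, 0) fits (4, 4, 8); releases (1, 3, 1), pool now (5, 7, 9)
  charlie: need (3, 6, 1) fits (5, 7, 9); releases (1, 2, 3), pool now (6, 9, 12)


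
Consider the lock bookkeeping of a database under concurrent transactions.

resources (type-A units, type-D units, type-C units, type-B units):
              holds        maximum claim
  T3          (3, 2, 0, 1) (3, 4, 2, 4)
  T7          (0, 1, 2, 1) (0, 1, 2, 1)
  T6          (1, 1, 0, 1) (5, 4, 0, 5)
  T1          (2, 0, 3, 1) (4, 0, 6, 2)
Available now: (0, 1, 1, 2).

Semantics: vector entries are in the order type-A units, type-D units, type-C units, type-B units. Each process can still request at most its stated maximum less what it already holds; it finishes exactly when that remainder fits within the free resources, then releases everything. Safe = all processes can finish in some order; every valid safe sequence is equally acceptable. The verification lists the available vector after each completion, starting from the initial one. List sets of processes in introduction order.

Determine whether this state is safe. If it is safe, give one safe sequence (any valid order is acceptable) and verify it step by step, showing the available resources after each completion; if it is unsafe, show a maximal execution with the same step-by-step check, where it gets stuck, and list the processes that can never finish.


SAFE. One safe sequence: T7, T3, T1, T6.
Key observation: at T3 the run first touches a limit — (0, 2, 2, 3) against (0, 2, 3, 3), exact on a resource it actually requests.
Verifying each step:
  pool = (0, 1, 1, 2)
  T7 needs (0, 0, 0, 0) <= (0, 1, 1, 2) -> finishes; pool += (0, 1, 2, 1) = (0, 2, 3, 3)
  T3 needs (0, 2, 2, 3) <= (0, 2, 3, 3) -> finishes; pool += (3, 2, 0, 1) = (3, 4, 3, 4)
  T1 needs (2, 0, 3, 1) <= (3, 4, 3, 4) -> finishes; pool += (2, 0, 3, 1) = (5, 4, 6, 5)
  T6 needs (4, 3, 0, 4) <= (5, 4, 6, 5) -> finishes; pool += (1, 1, 0, 1) = (6, 5, 6, 6)
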